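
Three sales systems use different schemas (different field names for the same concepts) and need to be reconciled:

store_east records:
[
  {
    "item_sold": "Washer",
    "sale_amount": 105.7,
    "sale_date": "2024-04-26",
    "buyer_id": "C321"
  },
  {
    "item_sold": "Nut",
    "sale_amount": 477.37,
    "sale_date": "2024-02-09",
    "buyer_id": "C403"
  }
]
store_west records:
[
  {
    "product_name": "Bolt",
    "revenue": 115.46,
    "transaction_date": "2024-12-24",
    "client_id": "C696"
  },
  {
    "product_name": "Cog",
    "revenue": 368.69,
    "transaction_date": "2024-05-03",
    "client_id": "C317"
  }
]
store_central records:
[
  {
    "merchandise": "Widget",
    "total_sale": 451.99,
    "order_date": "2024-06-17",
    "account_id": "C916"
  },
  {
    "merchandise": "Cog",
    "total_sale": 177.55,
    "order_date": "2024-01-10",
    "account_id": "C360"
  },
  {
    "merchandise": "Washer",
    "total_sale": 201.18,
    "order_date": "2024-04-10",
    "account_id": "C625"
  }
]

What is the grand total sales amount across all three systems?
1897.94

Schema reconciliation - all amount fields map to sale amount:

store_east (sale_amount): 583.07
store_west (revenue): 484.15
store_central (total_sale): 830.72

Grand total: 1897.94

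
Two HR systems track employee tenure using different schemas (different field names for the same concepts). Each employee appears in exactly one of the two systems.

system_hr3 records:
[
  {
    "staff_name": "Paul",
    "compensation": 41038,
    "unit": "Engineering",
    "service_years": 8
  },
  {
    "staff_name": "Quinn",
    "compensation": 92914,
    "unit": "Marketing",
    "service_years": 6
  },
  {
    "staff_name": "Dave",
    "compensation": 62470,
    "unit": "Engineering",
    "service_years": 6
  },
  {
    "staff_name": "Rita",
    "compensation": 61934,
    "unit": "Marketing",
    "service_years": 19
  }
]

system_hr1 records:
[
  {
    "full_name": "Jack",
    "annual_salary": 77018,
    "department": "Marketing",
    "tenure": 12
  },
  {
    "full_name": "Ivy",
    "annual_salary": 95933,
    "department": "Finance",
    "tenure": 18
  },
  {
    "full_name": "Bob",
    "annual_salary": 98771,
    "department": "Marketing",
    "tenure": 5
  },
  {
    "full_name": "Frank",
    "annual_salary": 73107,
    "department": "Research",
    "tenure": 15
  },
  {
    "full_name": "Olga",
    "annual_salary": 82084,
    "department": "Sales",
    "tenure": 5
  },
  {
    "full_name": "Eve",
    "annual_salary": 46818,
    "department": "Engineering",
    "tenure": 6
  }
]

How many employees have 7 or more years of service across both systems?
5

Reconcile schemas: "service_years" (system_hr3) = "tenure" (system_hr1) = years of service

From system_hr3: 2 employees with >= 7 years
From system_hr1: 3 employees with >= 7 years

Total: 2 + 3 = 5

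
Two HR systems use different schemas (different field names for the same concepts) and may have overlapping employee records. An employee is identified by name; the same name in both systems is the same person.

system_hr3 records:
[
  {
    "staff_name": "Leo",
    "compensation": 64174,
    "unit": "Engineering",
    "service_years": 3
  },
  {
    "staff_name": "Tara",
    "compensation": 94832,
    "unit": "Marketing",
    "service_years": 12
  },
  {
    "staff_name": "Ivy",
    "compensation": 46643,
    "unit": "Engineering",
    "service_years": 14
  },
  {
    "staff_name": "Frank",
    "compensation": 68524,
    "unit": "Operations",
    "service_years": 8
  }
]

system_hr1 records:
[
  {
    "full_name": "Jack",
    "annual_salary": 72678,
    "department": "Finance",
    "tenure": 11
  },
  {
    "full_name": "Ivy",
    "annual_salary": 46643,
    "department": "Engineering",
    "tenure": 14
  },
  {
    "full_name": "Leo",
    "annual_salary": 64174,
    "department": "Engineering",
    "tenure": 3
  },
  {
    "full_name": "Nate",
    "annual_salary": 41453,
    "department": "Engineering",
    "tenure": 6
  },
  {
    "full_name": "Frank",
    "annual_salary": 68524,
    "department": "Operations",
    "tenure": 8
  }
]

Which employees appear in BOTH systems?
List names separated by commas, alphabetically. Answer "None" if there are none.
Frank, Ivy, Leo

Schema mapping: "staff_name" (system_hr3) = "full_name" (system_hr1) = employee name

Names in system_hr3: ['Frank', 'Ivy', 'Leo', 'Tara']
Names in system_hr1: ['Frank', 'Ivy', 'Jack', 'Leo', 'Nate']

Intersection: ['Frank', 'Ivy', 'Leo']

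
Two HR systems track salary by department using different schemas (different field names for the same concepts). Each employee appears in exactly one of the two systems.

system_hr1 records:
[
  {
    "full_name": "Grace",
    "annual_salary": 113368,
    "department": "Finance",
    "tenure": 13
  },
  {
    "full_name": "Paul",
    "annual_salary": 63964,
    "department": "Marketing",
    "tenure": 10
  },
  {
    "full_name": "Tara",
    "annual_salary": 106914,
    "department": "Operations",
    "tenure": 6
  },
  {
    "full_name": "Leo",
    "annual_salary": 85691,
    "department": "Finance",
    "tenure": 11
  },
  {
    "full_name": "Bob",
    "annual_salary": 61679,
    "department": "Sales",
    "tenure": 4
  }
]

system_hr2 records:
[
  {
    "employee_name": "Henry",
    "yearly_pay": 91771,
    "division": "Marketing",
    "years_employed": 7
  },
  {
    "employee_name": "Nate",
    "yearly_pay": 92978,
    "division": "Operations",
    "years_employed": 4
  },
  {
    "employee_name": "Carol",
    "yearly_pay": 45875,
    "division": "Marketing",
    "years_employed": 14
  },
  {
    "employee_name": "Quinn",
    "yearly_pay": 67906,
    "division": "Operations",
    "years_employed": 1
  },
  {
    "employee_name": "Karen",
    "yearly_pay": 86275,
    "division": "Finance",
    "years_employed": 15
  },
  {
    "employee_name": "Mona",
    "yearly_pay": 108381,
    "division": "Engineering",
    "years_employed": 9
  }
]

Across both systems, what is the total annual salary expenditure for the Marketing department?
201610

Schema mappings:
- "department" (system_hr1) = "division" (system_hr2) = department
- "annual_salary" (system_hr1) = "yearly_pay" (system_hr2) = salary

Marketing salaries from system_hr1: 63964
Marketing salaries from system_hr2: 137646

Total: 63964 + 137646 = 201610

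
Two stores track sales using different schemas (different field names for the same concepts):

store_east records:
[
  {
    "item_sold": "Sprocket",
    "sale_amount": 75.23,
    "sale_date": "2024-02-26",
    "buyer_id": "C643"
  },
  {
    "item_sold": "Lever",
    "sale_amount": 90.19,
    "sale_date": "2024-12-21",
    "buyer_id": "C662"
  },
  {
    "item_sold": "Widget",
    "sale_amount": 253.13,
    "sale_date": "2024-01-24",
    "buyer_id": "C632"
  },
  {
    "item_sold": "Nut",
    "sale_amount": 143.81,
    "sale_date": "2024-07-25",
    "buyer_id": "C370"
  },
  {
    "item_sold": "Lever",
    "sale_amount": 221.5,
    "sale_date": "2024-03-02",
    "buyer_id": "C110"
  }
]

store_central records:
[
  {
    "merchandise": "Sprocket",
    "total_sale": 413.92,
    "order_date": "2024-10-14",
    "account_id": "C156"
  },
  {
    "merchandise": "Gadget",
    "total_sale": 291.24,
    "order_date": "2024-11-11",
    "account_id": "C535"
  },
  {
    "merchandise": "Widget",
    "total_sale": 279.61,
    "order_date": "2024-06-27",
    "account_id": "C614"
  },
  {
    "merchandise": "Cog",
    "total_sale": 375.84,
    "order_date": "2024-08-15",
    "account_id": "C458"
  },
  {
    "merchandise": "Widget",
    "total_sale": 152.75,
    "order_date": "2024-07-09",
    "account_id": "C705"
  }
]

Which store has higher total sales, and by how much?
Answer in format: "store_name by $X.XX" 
store_central by $729.50

Schema mapping: "sale_amount" (store_east) = "total_sale" (store_central) = sale amount

Total for store_east: 783.86
Total for store_central: 1513.36

Difference: |783.86 - 1513.36| = 729.50
store_central has higher sales by $729.50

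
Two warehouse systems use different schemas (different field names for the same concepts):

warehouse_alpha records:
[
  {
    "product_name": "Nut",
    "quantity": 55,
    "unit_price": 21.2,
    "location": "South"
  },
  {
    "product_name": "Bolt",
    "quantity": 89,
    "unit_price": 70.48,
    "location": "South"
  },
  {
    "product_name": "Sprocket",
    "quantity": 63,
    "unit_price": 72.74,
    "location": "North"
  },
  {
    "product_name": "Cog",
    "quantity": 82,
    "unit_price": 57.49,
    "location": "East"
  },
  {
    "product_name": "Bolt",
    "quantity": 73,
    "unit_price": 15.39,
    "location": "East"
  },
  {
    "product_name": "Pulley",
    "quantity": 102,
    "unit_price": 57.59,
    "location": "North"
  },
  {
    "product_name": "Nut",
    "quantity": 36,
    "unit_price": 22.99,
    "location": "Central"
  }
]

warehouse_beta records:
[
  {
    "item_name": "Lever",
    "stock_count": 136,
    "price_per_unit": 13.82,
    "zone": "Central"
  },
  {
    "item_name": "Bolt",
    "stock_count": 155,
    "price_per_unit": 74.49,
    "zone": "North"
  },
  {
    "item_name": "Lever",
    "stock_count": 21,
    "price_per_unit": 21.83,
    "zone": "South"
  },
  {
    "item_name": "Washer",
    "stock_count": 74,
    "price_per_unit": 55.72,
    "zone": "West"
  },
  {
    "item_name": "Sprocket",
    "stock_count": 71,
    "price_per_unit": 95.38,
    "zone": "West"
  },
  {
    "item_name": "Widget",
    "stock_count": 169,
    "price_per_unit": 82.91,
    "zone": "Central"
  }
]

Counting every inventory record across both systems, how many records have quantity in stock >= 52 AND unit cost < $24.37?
3

Schema mappings:
- "quantity" (warehouse_alpha) = "stock_count" (warehouse_beta) = quantity
- "unit_price" (warehouse_alpha) = "price_per_unit" (warehouse_beta) = unit cost

Records meeting both conditions in warehouse_alpha: 2
Records meeting both conditions in warehouse_beta: 1

Total: 2 + 1 = 3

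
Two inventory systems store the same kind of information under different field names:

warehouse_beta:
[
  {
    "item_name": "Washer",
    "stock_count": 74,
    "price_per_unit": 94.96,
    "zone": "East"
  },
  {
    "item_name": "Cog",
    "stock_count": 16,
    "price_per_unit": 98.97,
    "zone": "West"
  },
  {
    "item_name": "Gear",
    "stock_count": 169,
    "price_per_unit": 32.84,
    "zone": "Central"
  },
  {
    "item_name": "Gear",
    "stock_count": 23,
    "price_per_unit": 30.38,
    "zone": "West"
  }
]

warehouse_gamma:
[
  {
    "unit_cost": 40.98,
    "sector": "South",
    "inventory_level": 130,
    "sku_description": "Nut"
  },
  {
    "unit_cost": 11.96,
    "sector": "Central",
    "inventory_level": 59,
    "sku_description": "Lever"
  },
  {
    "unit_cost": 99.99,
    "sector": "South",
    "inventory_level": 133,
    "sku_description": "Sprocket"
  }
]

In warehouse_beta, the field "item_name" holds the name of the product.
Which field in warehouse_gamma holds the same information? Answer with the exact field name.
sku_description

In warehouse_beta, "item_name" holds the name of the product.
The fields in warehouse_gamma are: "unit_cost", "sector", "inventory_level", "sku_description".
"sku_description" is the match: the name refers to the same concept and its values are product-name strings (e.g. 'Lever', 'Nut').
The other fields ("unit_cost", "sector", "inventory_level") hold different kinds of data.

So "item_name" in warehouse_beta corresponds to "sku_description" in warehouse_gamma.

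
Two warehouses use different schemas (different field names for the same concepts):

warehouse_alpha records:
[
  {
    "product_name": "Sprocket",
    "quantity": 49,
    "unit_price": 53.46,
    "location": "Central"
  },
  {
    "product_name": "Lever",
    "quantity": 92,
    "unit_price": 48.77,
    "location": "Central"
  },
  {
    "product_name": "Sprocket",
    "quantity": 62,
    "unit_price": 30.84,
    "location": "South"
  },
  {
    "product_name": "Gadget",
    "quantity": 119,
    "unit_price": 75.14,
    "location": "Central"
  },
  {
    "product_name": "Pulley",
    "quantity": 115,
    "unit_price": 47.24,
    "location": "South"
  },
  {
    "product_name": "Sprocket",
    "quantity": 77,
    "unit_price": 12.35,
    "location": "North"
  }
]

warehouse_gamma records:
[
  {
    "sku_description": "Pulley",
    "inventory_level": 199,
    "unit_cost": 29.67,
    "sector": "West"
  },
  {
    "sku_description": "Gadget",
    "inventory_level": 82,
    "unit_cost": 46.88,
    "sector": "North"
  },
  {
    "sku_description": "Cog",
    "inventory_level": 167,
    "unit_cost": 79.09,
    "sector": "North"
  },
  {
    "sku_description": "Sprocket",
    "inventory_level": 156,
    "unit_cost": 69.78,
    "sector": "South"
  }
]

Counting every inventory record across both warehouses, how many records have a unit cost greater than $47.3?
5

Schema mapping: "unit_price" (warehouse_alpha) = "unit_cost" (warehouse_gamma) = unit cost

Records > $47.3 in warehouse_alpha: 3
Records > $47.3 in warehouse_gamma: 2

Total count: 3 + 2 = 5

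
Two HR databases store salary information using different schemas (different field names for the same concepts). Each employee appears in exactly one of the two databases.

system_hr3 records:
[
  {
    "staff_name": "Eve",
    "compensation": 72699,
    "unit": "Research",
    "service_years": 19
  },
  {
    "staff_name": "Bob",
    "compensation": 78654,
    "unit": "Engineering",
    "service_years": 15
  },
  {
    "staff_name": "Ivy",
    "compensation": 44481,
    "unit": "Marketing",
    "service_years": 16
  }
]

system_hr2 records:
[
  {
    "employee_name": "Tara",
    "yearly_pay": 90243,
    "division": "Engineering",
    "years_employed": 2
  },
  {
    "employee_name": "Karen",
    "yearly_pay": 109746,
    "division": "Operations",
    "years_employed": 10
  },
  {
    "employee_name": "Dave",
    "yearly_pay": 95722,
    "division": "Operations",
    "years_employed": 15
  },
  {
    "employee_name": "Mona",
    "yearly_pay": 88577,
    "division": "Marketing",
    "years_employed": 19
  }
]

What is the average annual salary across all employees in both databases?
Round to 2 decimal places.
82874.57

Schema mapping: "compensation" (system_hr3) = "yearly_pay" (system_hr2) = annual salary

All salaries: [72699, 78654, 44481, 90243, 109746, 95722, 88577]
Sum: 580122
Count: 7
Average: 580122 / 7 = 82874.57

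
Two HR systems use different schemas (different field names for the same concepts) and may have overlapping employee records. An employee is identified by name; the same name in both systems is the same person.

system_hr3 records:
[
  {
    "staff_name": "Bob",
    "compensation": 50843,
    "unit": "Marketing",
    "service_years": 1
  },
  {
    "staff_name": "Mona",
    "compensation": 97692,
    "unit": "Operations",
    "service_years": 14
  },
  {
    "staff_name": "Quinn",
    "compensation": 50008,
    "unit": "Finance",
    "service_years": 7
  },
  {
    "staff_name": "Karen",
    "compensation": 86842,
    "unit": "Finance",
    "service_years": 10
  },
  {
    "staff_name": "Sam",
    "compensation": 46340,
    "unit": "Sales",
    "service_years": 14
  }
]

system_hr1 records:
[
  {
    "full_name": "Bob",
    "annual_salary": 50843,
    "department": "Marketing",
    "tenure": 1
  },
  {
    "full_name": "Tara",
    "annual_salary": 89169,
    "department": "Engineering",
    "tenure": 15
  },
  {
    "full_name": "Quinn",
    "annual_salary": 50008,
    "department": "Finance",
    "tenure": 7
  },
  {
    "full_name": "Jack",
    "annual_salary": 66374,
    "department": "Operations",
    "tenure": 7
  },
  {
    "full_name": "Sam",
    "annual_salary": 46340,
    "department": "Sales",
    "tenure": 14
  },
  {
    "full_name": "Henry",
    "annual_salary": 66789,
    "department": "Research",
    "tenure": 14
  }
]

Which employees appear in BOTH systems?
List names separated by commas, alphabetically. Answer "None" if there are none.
Bob, Quinn, Sam

Schema mapping: "staff_name" (system_hr3) = "full_name" (system_hr1) = employee name

Names in system_hr3: ['Bob', 'Karen', 'Mona', 'Quinn', 'Sam']
Names in system_hr1: ['Bob', 'Henry', 'Jack', 'Quinn', 'Sam', 'Tara']

Intersection: ['Bob', 'Quinn', 'Sam']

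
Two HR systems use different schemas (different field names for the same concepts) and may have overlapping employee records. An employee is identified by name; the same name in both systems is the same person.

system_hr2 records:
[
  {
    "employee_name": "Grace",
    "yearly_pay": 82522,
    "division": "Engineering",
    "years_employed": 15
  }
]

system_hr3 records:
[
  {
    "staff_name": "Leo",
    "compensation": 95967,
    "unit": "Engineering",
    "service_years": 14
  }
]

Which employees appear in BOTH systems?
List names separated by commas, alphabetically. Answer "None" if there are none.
None

Schema mapping: "employee_name" (system_hr2) = "staff_name" (system_hr3) = employee name

Names in system_hr2: ['Grace']
Names in system_hr3: ['Leo']

Intersection: None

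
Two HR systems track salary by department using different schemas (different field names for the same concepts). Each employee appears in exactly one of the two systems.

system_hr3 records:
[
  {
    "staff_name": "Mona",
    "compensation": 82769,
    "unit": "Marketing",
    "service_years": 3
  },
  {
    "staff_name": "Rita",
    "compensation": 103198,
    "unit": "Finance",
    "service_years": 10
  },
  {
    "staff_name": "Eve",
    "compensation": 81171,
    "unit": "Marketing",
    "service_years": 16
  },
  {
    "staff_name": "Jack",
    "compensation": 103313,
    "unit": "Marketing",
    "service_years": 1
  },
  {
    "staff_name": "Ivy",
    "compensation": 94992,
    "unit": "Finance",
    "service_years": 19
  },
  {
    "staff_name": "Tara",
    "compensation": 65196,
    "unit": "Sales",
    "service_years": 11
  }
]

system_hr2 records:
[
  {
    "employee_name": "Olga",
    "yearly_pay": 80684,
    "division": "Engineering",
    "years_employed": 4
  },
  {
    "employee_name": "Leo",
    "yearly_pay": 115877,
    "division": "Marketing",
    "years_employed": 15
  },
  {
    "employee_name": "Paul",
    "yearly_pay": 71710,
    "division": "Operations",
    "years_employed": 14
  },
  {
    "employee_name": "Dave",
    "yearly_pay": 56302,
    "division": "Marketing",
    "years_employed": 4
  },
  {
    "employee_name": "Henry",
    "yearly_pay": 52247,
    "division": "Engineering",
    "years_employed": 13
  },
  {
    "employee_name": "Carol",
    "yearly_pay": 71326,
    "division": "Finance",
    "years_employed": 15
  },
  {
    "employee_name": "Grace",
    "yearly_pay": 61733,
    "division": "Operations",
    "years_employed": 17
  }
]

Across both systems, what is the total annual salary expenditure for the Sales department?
65196

Schema mappings:
- "unit" (system_hr3) = "division" (system_hr2) = department
- "compensation" (system_hr3) = "yearly_pay" (system_hr2) = salary

Sales salaries from system_hr3: 65196
Sales salaries from system_hr2: 0

Total: 65196 + 0 = 65196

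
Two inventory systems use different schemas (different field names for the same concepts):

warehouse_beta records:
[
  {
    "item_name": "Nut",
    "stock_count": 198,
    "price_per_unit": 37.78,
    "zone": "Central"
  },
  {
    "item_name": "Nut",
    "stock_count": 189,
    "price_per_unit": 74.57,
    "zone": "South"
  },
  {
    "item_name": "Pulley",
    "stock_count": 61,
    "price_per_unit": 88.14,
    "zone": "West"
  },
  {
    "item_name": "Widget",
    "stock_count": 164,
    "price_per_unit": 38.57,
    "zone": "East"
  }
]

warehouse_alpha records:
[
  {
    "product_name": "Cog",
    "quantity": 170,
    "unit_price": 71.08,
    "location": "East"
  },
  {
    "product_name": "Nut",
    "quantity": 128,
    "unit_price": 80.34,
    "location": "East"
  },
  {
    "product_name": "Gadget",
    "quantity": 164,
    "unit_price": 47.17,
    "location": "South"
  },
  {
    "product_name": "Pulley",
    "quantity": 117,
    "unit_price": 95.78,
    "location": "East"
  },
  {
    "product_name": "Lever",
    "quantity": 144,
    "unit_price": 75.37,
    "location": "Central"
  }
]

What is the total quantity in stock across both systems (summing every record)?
1335

To reconcile these schemas, identify the field holding the quantity in stock in each system:
1. In warehouse_beta it is "stock_count"
2. In warehouse_alpha it is "quantity"

From warehouse_beta: 198 + 189 + 61 + 164 = 612
From warehouse_alpha: 170 + 128 + 164 + 117 + 144 = 723

Total: 612 + 723 = 1335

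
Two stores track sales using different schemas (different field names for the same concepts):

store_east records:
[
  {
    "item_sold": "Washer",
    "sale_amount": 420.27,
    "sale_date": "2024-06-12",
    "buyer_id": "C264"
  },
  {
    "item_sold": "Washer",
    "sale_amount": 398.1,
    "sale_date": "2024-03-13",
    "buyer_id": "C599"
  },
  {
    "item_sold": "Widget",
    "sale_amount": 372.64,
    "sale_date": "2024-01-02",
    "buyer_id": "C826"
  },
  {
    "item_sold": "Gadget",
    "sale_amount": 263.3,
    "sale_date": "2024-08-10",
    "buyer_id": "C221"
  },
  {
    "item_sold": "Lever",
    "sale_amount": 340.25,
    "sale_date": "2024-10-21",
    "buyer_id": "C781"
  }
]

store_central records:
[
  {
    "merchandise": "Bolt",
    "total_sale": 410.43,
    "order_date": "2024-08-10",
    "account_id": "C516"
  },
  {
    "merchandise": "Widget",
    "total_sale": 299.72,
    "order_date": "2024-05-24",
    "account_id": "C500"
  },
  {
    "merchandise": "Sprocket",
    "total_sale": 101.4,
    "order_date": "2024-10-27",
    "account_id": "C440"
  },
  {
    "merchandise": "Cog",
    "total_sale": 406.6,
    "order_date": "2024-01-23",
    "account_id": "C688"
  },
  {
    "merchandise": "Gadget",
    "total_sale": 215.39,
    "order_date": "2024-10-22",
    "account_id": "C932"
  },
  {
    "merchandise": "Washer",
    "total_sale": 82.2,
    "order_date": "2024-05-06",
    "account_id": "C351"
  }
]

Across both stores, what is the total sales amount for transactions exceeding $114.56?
3126.7

Schema mapping: "sale_amount" (store_east) = "total_sale" (store_central) = sale amount

Sum of sales > $114.56 in store_east: 1794.56
Sum of sales > $114.56 in store_central: 1332.14

Total: 1794.56 + 1332.14 = 3126.7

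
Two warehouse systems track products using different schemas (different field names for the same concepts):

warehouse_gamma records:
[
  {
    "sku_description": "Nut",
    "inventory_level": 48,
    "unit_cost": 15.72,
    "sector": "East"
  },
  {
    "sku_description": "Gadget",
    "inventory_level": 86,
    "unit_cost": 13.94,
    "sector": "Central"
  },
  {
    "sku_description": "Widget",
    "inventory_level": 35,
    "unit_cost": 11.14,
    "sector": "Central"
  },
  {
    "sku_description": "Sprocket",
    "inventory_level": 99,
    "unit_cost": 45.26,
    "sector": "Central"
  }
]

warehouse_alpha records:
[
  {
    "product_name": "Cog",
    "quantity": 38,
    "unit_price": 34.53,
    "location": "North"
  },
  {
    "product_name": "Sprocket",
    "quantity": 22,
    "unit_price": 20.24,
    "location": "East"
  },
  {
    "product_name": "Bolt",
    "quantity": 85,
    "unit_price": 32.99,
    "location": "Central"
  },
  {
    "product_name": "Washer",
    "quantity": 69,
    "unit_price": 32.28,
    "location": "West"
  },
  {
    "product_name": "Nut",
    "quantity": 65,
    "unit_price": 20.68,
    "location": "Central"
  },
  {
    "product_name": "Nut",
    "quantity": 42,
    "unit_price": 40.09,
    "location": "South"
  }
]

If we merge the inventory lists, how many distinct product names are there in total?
7

Schema mapping: "sku_description" (warehouse_gamma) = "product_name" (warehouse_alpha) = product name

Products in warehouse_gamma: ['Gadget', 'Nut', 'Sprocket', 'Widget']
Products in warehouse_alpha: ['Bolt', 'Cog', 'Nut', 'Sprocket', 'Washer']

Union (unique products): ['Bolt', 'Cog', 'Gadget', 'Nut', 'Sprocket', 'Washer', 'Widget']
Count: 7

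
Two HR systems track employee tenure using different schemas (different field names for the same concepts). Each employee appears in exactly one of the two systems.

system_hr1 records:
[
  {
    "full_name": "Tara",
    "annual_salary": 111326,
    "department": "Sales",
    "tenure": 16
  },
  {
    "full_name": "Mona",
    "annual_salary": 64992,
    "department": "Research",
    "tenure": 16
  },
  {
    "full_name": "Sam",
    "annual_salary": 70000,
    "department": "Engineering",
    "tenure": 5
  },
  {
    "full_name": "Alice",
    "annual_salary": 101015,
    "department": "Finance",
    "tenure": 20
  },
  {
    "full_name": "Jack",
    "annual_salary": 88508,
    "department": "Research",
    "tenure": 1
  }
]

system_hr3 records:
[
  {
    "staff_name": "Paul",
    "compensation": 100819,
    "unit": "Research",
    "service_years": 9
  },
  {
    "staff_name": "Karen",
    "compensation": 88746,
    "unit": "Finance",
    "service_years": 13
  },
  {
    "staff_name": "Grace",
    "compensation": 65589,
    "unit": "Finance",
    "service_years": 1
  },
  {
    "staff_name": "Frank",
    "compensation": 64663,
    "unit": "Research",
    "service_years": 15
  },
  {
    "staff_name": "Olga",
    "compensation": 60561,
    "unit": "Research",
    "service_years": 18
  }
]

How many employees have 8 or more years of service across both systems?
7

Reconcile schemas: "tenure" (system_hr1) = "service_years" (system_hr3) = years of service

From system_hr1: 3 employees with >= 8 years
From system_hr3: 4 employees with >= 8 years

Total: 3 + 4 = 7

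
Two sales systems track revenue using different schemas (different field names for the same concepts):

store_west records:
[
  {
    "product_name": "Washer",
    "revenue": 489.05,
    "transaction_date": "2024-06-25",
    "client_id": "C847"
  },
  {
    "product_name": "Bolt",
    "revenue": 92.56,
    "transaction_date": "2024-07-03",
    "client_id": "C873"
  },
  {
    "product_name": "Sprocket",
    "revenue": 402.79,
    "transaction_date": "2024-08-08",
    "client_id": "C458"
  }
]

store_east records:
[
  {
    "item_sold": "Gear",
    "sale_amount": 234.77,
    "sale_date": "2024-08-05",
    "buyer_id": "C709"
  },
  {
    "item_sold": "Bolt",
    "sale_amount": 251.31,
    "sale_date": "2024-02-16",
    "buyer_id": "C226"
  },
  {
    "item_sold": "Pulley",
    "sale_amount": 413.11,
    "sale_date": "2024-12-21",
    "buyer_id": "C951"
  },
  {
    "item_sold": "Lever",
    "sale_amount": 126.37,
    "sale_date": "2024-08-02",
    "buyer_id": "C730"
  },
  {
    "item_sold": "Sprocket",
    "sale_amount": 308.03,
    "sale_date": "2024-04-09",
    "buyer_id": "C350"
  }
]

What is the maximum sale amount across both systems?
489.05

Reconcile: "revenue" (store_west) = "sale_amount" (store_east) = sale amount

Maximum in store_west: 489.05
Maximum in store_east: 413.11

Overall maximum: max(489.05, 413.11) = 489.05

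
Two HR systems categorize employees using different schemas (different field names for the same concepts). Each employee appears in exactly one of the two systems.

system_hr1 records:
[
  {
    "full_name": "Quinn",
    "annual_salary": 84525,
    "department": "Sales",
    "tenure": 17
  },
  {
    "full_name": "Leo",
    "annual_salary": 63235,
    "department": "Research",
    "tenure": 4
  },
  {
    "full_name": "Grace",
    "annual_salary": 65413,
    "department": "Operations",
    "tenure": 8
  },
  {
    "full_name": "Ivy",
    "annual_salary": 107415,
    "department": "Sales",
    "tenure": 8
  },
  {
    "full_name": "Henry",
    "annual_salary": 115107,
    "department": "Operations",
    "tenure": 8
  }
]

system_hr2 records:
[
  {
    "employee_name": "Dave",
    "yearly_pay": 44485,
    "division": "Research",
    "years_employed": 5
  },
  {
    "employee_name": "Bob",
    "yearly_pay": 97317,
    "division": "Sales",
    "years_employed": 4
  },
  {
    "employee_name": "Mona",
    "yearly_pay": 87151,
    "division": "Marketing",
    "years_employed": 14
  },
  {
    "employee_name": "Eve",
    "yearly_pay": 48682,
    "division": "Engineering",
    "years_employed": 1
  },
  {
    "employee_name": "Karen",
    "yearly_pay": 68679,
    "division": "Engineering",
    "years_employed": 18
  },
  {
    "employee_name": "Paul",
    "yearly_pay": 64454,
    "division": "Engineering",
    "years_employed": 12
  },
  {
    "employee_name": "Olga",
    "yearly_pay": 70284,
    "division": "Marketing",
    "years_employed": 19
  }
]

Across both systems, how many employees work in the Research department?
2

Schema mapping: "department" (system_hr1) = "division" (system_hr2) = department

Research employees in system_hr1: 1
Research employees in system_hr2: 1

Total in Research: 1 + 1 = 2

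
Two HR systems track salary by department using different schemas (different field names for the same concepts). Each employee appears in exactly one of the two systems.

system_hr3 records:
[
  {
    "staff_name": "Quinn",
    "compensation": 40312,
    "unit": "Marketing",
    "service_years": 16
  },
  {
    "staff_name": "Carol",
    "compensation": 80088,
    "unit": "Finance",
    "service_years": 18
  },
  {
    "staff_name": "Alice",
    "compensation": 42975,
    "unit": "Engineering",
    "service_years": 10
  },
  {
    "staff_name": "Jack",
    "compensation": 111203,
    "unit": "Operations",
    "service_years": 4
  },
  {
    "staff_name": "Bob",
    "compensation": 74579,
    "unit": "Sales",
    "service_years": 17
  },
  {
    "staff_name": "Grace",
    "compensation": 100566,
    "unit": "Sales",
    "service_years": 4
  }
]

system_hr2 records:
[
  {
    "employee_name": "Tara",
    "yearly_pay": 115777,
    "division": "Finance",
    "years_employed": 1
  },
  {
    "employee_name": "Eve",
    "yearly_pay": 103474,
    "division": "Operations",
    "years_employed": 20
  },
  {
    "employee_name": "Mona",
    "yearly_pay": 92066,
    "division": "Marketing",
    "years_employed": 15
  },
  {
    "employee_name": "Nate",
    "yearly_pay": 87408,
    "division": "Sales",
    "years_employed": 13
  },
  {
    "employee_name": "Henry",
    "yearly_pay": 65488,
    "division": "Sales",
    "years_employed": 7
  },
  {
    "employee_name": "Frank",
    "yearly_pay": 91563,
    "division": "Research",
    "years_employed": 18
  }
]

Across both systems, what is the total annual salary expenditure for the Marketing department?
132378

Schema mappings:
- "unit" (system_hr3) = "division" (system_hr2) = department
- "compensation" (system_hr3) = "yearly_pay" (system_hr2) = salary

Marketing salaries from system_hr3: 40312
Marketing salaries from system_hr2: 92066

Total: 40312 + 92066 = 132378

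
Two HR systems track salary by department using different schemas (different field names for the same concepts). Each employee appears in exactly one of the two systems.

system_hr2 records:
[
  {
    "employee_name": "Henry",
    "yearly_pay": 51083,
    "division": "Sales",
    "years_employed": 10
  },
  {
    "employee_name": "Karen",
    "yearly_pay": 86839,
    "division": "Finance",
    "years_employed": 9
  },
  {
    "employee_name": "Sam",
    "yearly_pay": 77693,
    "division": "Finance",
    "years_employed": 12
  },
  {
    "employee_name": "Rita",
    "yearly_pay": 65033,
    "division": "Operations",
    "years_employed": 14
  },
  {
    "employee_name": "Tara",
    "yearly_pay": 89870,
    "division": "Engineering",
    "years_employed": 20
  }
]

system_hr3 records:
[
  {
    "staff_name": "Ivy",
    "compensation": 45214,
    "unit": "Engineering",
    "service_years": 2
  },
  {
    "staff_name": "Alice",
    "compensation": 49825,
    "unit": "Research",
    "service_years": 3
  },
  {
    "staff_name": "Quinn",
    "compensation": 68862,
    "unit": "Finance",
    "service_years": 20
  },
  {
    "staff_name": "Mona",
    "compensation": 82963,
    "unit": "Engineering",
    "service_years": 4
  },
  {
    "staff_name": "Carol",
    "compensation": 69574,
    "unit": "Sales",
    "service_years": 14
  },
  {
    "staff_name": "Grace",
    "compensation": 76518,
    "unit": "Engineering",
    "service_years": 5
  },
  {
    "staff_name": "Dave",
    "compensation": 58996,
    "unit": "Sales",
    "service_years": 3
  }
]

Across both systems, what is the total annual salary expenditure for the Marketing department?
0

Schema mappings:
- "division" (system_hr2) = "unit" (system_hr3) = department
- "yearly_pay" (system_hr2) = "compensation" (system_hr3) = salary

Marketing salaries from system_hr2: 0
Marketing salaries from system_hr3: 0

Total: 0 + 0 = 0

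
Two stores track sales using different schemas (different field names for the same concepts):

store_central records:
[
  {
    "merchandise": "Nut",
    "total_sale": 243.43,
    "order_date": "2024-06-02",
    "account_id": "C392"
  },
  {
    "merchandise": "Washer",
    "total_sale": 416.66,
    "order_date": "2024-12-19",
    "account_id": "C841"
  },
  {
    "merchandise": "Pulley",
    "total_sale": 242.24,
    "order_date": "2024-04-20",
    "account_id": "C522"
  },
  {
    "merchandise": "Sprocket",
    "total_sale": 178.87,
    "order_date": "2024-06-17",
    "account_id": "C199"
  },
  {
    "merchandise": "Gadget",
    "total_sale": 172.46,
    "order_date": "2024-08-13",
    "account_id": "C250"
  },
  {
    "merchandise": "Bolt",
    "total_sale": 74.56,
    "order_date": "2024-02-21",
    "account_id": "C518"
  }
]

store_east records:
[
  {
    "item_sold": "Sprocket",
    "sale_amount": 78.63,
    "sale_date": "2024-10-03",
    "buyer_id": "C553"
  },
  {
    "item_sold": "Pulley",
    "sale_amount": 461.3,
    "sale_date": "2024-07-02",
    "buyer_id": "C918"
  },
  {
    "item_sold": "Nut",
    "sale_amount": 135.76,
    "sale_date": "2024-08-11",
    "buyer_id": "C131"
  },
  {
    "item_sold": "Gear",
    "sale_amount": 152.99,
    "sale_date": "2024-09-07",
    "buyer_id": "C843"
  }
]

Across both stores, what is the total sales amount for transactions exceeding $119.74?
2003.71

Schema mapping: "total_sale" (store_central) = "sale_amount" (store_east) = sale amount

Sum of sales > $119.74 in store_central: 1253.66
Sum of sales > $119.74 in store_east: 750.05

Total: 1253.66 + 750.05 = 2003.71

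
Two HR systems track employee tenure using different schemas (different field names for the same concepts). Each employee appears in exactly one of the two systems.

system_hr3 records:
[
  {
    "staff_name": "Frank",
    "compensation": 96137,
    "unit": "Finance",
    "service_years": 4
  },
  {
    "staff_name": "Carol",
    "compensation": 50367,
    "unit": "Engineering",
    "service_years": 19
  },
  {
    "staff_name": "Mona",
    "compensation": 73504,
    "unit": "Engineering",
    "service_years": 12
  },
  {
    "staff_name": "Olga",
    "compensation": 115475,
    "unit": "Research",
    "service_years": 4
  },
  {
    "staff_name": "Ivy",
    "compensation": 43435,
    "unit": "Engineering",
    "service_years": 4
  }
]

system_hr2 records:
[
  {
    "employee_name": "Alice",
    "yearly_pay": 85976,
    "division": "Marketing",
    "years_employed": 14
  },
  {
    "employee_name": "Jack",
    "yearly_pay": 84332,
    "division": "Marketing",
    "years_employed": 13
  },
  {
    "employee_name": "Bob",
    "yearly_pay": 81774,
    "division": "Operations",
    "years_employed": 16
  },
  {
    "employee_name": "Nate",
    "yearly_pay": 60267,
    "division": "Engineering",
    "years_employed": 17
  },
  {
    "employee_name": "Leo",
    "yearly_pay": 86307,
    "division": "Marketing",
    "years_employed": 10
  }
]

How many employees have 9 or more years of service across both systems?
7

Reconcile schemas: "service_years" (system_hr3) = "years_employed" (system_hr2) = years of service

From system_hr3: 2 employees with >= 9 years
From system_hr2: 5 employees with >= 9 years

Total: 2 + 5 = 7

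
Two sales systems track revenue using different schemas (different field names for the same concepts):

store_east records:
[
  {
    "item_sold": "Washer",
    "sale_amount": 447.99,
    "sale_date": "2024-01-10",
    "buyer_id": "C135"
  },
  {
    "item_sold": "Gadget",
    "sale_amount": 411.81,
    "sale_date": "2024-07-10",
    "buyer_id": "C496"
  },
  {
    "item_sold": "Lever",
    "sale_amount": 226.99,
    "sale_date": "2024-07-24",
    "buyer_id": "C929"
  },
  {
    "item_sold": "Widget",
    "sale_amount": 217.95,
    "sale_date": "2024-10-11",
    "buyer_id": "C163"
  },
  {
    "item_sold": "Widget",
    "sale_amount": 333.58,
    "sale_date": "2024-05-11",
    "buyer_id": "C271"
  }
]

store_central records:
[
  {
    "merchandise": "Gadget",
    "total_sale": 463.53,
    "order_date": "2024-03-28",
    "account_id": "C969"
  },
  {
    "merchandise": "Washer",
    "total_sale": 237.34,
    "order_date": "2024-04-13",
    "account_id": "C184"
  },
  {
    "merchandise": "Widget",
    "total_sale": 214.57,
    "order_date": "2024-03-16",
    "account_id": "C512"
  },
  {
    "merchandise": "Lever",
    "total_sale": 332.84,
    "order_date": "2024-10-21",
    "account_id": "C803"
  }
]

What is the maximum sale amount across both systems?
463.53

Reconcile: "sale_amount" (store_east) = "total_sale" (store_central) = sale amount

Maximum in store_east: 447.99
Maximum in store_central: 463.53

Overall maximum: max(447.99, 463.53) = 463.53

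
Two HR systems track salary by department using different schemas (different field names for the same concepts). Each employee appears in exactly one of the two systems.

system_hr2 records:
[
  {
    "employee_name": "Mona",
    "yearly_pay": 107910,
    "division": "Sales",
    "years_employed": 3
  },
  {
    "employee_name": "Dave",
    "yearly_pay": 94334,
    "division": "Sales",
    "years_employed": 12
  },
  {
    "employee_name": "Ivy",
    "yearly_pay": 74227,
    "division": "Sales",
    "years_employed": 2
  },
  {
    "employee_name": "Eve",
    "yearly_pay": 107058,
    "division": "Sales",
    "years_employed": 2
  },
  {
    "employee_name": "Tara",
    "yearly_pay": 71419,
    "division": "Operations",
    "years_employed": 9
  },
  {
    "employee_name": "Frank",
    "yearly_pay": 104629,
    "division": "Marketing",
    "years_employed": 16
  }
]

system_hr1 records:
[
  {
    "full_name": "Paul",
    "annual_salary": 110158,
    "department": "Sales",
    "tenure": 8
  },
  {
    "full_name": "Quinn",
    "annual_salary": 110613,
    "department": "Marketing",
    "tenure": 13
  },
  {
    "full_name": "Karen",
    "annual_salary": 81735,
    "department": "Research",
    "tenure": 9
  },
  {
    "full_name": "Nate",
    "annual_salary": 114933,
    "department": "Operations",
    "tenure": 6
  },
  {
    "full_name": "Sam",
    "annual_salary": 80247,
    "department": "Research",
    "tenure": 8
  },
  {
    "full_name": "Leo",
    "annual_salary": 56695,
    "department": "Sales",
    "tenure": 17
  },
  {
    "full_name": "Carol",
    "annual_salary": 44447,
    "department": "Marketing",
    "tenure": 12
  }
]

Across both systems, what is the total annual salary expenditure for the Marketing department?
259689

Schema mappings:
- "division" (system_hr2) = "department" (system_hr1) = department
- "yearly_pay" (system_hr2) = "annual_salary" (system_hr1) = salary

Marketing salaries from system_hr2: 104629
Marketing salaries from system_hr1: 155060

Total: 104629 + 155060 = 259689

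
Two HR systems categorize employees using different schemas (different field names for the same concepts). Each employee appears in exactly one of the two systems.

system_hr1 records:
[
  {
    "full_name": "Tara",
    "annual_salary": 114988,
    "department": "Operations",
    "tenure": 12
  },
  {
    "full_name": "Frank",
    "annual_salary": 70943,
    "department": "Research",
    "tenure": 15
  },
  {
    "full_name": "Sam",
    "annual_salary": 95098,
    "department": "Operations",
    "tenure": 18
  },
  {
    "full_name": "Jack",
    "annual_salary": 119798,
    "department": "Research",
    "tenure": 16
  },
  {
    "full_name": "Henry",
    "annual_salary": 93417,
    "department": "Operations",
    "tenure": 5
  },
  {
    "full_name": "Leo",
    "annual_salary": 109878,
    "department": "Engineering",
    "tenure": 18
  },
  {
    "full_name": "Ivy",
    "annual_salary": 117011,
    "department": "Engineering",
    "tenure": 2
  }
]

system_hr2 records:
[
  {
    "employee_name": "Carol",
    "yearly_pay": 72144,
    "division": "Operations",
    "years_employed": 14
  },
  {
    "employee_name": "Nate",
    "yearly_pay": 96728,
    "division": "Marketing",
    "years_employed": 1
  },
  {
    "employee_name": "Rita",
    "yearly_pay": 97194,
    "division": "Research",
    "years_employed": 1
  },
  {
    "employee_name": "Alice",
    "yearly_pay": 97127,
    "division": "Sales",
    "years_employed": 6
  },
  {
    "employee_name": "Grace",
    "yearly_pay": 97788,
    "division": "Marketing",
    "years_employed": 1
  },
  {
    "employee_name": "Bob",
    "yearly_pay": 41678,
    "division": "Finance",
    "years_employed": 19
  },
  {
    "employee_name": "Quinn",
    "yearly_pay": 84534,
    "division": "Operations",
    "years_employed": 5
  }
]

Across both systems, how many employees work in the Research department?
3

Schema mapping: "department" (system_hr1) = "division" (system_hr2) = department

Research employees in system_hr1: 2
Research employees in system_hr2: 1

Total in Research: 2 + 1 = 3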